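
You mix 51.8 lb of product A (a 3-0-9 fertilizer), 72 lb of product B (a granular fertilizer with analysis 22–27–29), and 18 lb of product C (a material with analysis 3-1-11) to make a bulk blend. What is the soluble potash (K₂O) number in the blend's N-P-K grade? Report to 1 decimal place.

19.4% K₂O

Total mass = 51.8 + 72 + 18 = 141.8 lb.
K₂O mass = 9%×51.8 + 29%×72 + 11%×18 = 27.522 lb.
% K₂O = 27.522 / 141.8 = 19.409%.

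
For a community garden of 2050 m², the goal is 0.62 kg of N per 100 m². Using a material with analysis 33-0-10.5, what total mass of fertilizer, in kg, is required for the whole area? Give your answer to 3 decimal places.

Product per 100 m² = 0.62 / 33% = 1.87879 kg.
Total product = 1.87879 × 2050 / 100 = 38.5152 kg.

38.515 kg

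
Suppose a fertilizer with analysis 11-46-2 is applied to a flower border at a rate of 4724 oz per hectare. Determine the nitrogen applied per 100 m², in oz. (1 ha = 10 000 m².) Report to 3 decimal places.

5.196 oz N per hundred sq m

nitrogen per hectare = 4724 × 11% = 519.64 oz.
Convert to per 100 m²: 519.64 × 0.01 = 5.1964 oz.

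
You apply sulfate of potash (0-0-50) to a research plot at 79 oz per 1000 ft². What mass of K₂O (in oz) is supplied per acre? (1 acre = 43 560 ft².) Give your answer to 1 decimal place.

1720.6 oz K₂O per acre

K₂O per 1000 ft² = 79 × 50% = 39.5 oz.
Convert to per acre: 39.5 × 43.56 = 1720.62 oz.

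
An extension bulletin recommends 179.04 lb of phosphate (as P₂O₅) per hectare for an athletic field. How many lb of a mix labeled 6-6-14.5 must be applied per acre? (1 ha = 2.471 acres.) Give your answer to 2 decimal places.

1207.61 lb of product per acre

Product per hectare = 179.04 / 6% = 2984 lb.
Convert to per acre: 2984 × 0.404694 = 1207.608 lb.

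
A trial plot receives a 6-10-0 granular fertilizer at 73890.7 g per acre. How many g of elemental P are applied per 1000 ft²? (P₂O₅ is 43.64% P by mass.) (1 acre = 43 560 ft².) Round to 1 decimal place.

P₂O₅ per acre = 73890.7 × 10% = 7389.07 g.
Elemental P = 7389.07 × 0.4364 = 3224.59 g per acre.
Convert to per 1000 ft²: 3224.59 × 0.0229568 = 74.0264 g.

74.0 g P per thousand sq ft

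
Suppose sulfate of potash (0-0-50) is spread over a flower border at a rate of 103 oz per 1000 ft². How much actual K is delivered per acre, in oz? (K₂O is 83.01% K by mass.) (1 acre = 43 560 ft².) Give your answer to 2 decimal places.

1862.20 oz K per acre

K₂O per 1000 ft² = 103 × 50% = 51.5 oz.
Elemental K = 51.5 × 0.8301 = 42.7501 oz per 1000 ft².
Convert to per acre: 42.7501 × 43.56 = 1862.197 oz.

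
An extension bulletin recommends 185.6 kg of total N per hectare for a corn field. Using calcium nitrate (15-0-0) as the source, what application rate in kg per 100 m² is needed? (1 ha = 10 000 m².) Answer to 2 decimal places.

Product per hectare = 185.6 / 15% = 1237.33 kg.
Convert to per 100 m²: 1237.33 × 0.01 = 12.3733 kg.

12.37 kg of product per hundred sq m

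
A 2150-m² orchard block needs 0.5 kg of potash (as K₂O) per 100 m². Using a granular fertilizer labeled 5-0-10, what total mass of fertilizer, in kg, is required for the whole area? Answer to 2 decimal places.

107.50 kg

Product per 100 m² = 0.5 / 10% = 5 kg.
Total product = 5 × 2150 / 100 = 107.5 kg.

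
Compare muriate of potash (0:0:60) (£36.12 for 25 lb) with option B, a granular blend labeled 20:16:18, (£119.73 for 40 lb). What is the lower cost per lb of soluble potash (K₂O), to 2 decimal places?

£2.41 per lb K₂O (muriate of potash)

muriate of potash: K₂O per bag = 25 × 60% = 15 lb; cost = 36.12 / 15 = £2.4080/lb K₂O.
option B: K₂O per bag = 40 × 18% = 7.2 lb; cost = 119.73 / 7.2 = £16.6292/lb K₂O.
muriate of potash is cheaper.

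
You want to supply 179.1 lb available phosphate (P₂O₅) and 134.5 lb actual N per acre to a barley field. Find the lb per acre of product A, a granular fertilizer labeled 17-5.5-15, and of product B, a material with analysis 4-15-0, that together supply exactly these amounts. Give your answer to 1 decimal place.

558.4 lb product A, 989.2 lb product B

Per-acre balance (a = product A, b = product B):
P₂O₅: 0.055·a + 0.15·b = 179.1
N: 0.17·a + 0.04·b = 134.5
From row1: a = (179.1 − 0.15·b) / 0.055.
Into row2: 0.17·(179.1 − 0.15·b)/0.055 + 0.04·b = 134.5 → b = 989.249, a = 558.412.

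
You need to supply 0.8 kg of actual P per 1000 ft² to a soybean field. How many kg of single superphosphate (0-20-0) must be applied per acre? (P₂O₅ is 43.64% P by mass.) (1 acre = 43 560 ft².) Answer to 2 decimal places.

399.27 kg of product per acre

As P₂O₅: 0.8 / 0.4364 = 1.83318 kg per 1000 ft².
Product per 1000 ft² = 1.83318 / 20% = 9.1659 kg.
Convert to per acre: 9.1659 × 43.56 = 399.267 kg.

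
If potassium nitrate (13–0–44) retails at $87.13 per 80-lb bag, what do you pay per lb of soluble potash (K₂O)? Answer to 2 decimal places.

K₂O in bag = 80 × 44% = 35.2 lb.
Cost per lb K₂O = $87.13 / 35.2 = $2.4753.

$2.48 per lb K₂O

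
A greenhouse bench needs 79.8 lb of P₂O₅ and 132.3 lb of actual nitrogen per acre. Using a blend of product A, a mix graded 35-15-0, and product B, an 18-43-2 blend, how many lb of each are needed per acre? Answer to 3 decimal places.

344.332 lb product A, 65.466 lb product B

Let a = lb of product A, b = lb of product B (per acre).
P₂O₅: 0.15·a + 0.43·b = 79.8
N: 0.35·a + 0.18·b = 132.3
Eliminate a: (row1) − 0.15/0.35·(row2) → 0.352857·b = 23.1, so b = 65.4656.
Back-substitute: a = (79.8 − 0.43·65.4656) / 0.15 = 344.33198.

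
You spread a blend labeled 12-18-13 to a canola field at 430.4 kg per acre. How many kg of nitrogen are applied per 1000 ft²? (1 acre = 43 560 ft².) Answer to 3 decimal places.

1.186 kg N per thousand sq ft

nitrogen per acre = 430.4 × 12% = 51.648 kg.
Convert to per 1000 ft²: 51.648 × 0.0229568 = 1.18567 kg.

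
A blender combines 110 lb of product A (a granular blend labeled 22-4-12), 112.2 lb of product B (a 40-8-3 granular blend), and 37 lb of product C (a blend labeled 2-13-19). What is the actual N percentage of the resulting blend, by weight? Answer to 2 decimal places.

26.94% N

Total mass = 110 + 112.2 + 37 = 259.2 lb.
N mass = 22%×110 + 40%×112.2 + 2%×37 = 69.82 lb.
% N = 69.82 / 259.2 = 26.9367%.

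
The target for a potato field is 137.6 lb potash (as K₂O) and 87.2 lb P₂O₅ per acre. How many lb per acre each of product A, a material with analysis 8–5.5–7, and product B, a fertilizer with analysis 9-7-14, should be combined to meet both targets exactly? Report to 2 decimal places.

Per-acre balance (a = product A, b = product B):
K₂O: 0.07·a + 0.14·b = 137.6
P₂O₅: 0.055·a + 0.07·b = 87.2
Solving simultaneously: a = 920, b = 522.857.

920.00 lb product A, 522.86 lb product B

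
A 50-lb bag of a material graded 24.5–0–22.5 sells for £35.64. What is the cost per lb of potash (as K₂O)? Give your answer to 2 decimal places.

£3.17 per lb K₂O

K₂O in bag = 50 × 22.5% = 11.25 lb.
Cost per lb K₂O = £35.64 / 11.25 = £3.1680.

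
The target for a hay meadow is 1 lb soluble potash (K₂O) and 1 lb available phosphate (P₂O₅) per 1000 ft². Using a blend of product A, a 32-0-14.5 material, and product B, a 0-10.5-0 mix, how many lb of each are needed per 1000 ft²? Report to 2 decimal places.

Per-1000 ft² balance (a = product A, b = product B):
K₂O: 0.145·a + 0·b = 1
P₂O₅: 0·a + 0.105·b = 1
Solving simultaneously: a = 6.89655, b = 9.52381.

6.90 lb product A, 9.52 lb product B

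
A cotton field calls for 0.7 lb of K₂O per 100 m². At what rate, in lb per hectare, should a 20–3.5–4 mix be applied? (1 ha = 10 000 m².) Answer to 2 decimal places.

1750.00 lb of product per hectare

Product per 100 m² = 0.7 / 4% = 17.5 lb.
Convert to per hectare: 17.5 × 100 = 1750 lb.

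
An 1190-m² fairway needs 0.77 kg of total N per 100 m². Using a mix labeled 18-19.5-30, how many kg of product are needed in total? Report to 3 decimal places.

Product per 100 m² = 0.77 / 18% = 4.27778 kg.
Total product = 4.27778 × 1190 / 100 = 50.9056 kg.

50.906 kg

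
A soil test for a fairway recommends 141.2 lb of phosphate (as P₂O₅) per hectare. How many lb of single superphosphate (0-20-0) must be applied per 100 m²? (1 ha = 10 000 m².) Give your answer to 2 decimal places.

7.06 lb of product per hundred sq m

Product per hectare = 141.2 / 20% = 706 lb.
Convert to per 100 m²: 706 × 0.01 = 7.06 lb.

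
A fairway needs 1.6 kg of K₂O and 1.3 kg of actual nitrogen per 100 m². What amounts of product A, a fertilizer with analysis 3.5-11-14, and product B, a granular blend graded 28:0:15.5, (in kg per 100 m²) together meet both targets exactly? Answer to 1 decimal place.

7.3 kg product A, 3.7 kg product B

Per-100 m² balance (a = product A, b = product B):
K₂O: 0.14·a + 0.155·b = 1.6
N: 0.035·a + 0.28·b = 1.3
From row1: a = (1.6 − 0.155·b) / 0.14.
Into row2: 0.035·(1.6 − 0.155·b)/0.14 + 0.28·b = 1.3 → b = 3.73057, a = 7.2983.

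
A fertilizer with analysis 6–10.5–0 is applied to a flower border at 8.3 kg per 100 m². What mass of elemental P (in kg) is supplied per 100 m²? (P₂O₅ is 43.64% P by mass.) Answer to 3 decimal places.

P₂O₅ per 100 m² = 8.3 × 10.5% = 0.8715 kg.
Elemental P = 0.8715 × 0.4364 = 0.380323 kg per 100 m².

0.380 kg P per hundred sq m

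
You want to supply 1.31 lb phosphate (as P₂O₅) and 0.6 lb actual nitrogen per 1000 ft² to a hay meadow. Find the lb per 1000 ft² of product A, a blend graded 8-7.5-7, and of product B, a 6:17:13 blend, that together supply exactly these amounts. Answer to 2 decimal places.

With a, b = lb per 1000 ft² of product A and product B:
P₂O₅: 0.075·a + 0.17·b = 1.31
N: 0.08·a + 0.06·b = 0.6
From row1: a = (1.31 − 0.17·b) / 0.075.
Into row2: 0.08·(1.31 − 0.17·b)/0.075 + 0.06·b = 0.6 → b = 6.57143, a = 2.57143.

2.57 lb product A, 6.57 lb product B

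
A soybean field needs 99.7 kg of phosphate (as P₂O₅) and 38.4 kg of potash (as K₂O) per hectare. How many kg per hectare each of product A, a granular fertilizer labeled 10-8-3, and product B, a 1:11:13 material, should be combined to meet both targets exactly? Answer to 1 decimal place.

1230.6 kg product A, 11.4 kg product B

Let a = kg of product A, b = kg of product B (per hectare).
P₂O₅: 0.08·a + 0.11·b = 99.7
K₂O: 0.03·a + 0.13·b = 38.4
Eliminate b: (row1) − 0.11/0.13·(row2) → 0.0546154·a = 67.2077, so a = 1230.56.
Then b = (38.4 − 0.03·1230.56) / 0.13 = 11.4085.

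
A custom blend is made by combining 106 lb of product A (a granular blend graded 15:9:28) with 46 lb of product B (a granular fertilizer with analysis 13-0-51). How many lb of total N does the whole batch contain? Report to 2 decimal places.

N mass = 15%×106 + 13%×46 = 21.88 lb.

21.88 lb N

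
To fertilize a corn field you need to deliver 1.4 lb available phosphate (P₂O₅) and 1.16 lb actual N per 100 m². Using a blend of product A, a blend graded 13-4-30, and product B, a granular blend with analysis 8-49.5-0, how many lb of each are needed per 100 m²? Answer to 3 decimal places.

7.558 lb product A, 2.217 lb product B

With a, b = lb per 100 m² of product A and product B:
P₂O₅: 0.04·a + 0.495·b = 1.4
N: 0.13·a + 0.08·b = 1.16
Eliminate b: (row1) − 0.495/0.08·(row2) → -0.764375·a = -5.7775, so a = 7.55846.
Then b = (1.16 − 0.13·7.55846) / 0.08 = 2.217498.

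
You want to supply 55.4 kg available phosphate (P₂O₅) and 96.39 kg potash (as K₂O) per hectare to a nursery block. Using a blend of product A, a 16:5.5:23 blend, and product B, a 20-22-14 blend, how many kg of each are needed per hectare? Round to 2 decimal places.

With a, b = kg per hectare of product A and product B:
P₂O₅: 0.055·a + 0.22·b = 55.4
K₂O: 0.23·a + 0.14·b = 96.39
Solving simultaneously: a = 313.515, b = 173.439.

313.52 kg product A, 173.44 kg product B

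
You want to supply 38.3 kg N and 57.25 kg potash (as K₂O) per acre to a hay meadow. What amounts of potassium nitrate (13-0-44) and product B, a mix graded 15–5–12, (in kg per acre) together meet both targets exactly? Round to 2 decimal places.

79.20 kg potassium nitrate, 186.70 kg product B

Per-acre balance (a = potassium nitrate, b = product B):
N: 0.13·a + 0.15·b = 38.3
K₂O: 0.44·a + 0.12·b = 57.25
From row1: a = (38.3 − 0.15·b) / 0.13.
Into row2: 0.44·(38.3 − 0.15·b)/0.13 + 0.12·b = 57.25 → b = 186.696, a = 79.1964.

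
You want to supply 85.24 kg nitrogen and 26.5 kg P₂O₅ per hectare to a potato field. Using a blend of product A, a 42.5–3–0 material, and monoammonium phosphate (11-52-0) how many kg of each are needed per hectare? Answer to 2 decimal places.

190.21 kg product A, 39.99 kg monoammonium phosphate

With a, b = kg per hectare of product A and monoammonium phosphate:
N: 0.425·a + 0.11·b = 85.24
P₂O₅: 0.03·a + 0.52·b = 26.5
From row1: a = (85.24 − 0.11·b) / 0.425.
Into row2: 0.03·(85.24 − 0.11·b)/0.425 + 0.52·b = 26.5 → b = 39.9876, a = 190.21497.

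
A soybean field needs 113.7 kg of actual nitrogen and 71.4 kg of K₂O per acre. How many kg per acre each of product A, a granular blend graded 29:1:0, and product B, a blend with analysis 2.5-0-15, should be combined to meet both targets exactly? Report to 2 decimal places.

Per-acre balance (a = product A, b = product B):
N: 0.29·a + 0.025·b = 113.7
K₂O: 0·a + 0.15·b = 71.4
Solving simultaneously: a = 351.034, b = 476.

351.03 kg product A, 476.00 kg product B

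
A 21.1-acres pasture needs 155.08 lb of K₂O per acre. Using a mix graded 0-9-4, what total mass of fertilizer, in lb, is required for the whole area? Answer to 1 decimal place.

81804.7 lb

Product per acre = 155.08 / 4% = 3877 lb.
Total product = 3877 × 21.1 = 81804.7 lb.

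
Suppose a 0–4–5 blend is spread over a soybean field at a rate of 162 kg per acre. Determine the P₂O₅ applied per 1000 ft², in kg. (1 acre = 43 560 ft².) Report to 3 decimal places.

P₂O₅ per acre = 162 × 4% = 6.48 kg.
Convert to per 1000 ft²: 6.48 × 0.0229568 = 0.14876 kg.

0.149 kg P₂O₅ per thousand sq ft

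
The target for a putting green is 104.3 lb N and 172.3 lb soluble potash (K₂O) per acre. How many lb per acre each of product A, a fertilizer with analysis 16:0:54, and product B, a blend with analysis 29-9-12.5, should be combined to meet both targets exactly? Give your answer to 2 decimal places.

Let a = lb of product A, b = lb of product B (per acre).
N: 0.16·a + 0.29·b = 104.3
K₂O: 0.54·a + 0.125·b = 172.3
Eliminate b: (row1) − 0.29/0.125·(row2) → -1.0928·a = -295.436, so a = 270.348.
Then b = (172.3 − 0.54·270.348) / 0.125 = 210.498.

270.35 lb product A, 210.50 lb product B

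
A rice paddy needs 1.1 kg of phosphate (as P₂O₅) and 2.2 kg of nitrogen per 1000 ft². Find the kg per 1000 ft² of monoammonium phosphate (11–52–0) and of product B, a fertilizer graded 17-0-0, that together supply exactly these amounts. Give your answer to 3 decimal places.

With a, b = kg per 1000 ft² of monoammonium phosphate and product B:
P₂O₅: 0.52·a + 0·b = 1.1
N: 0.11·a + 0.17·b = 2.2
Eliminate a: (row1) − 0.52/0.11·(row2) → -0.803636·b = -9.3, so b = 11.5724.
Back-substitute: a = (1.1 − 0·11.5724) / 0.52 = 2.11538.

2.115 kg monoammonium phosphate, 11.572 kg product B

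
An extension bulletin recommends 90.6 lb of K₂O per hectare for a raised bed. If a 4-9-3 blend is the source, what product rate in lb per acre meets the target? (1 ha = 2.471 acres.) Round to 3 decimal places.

1222.177 lb of product per acre

Product per hectare = 90.6 / 3% = 3020 lb.
Convert to per acre: 3020 × 0.404694 = 1222.1773 lb.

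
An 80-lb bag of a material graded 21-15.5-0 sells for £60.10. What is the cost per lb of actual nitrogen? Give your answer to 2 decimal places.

£3.58 per lb N

N in bag = 80 × 21% = 16.8 lb.
Cost per lb N = £60.10 / 16.8 = £3.5774.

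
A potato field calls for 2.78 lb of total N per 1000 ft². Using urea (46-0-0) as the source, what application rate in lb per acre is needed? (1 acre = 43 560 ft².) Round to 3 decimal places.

263.254 lb of product per acre

Product per 1000 ft² = 2.78 / 46% = 6.04348 lb.
Convert to per acre: 6.04348 × 43.56 = 263.2539 lb.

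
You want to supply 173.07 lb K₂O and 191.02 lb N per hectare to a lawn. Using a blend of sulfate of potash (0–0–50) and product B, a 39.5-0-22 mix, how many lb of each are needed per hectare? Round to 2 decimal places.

Per-hectare balance (a = sulfate of potash, b = product B):
K₂O: 0.5·a + 0.22·b = 173.07
N: 0·a + 0.395·b = 191.02
Solving simultaneously: a = 133.358, b = 483.5949.

133.36 lb sulfate of potash, 483.59 lb product B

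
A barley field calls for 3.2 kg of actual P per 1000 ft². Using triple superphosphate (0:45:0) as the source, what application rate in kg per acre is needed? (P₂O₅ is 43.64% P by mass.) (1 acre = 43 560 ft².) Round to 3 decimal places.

As P₂O₅: 3.2 / 0.4364 = 7.33272 kg per 1000 ft².
Product per 1000 ft² = 7.33272 / 45% = 16.2949 kg.
Convert to per acre: 16.2949 × 43.56 = 709.8075 kg.

709.808 kg of product per acre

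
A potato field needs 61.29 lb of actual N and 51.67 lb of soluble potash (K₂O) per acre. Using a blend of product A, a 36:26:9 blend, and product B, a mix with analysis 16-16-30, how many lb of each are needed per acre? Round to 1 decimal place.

108.1 lb product A, 139.8 lb product B

Per-acre balance (a = product A, b = product B):
N: 0.36·a + 0.16·b = 61.29
K₂O: 0.09·a + 0.3·b = 51.67
Eliminate a: (row1) − 0.36/0.09·(row2) → -1.04·b = -145.39, so b = 139.798.
Back-substitute: a = (61.29 − 0.16·139.798) / 0.36 = 108.118.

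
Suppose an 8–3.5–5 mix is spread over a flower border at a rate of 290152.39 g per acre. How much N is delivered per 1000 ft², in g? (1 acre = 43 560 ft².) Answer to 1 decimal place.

nitrogen per acre = 290152.39 × 8% = 23212.2 g.
Convert to per 1000 ft²: 23212.2 × 0.0229568 = 532.879 g.

532.9 g N per thousand sq ft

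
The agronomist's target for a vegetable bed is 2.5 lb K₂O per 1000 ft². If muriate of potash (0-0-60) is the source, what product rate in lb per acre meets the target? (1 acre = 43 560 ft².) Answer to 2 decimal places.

Product per 1000 ft² = 2.5 / 60% = 4.16667 lb.
Convert to per acre: 4.16667 × 43.56 = 181.5 lb.

181.50 lb of product per acre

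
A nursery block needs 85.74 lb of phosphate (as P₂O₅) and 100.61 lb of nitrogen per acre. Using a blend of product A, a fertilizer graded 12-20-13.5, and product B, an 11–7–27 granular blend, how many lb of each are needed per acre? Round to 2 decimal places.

175.64 lb product A, 723.03 lb product B

Let a = lb of product A, b = lb of product B (per acre).
P₂O₅: 0.2·a + 0.07·b = 85.74
N: 0.12·a + 0.11·b = 100.61
Solving simultaneously: a = 175.6397, b = 723.029.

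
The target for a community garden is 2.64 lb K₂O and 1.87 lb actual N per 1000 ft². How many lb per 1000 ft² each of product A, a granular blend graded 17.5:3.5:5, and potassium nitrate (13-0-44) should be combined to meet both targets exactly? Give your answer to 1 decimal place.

6.8 lb product A, 5.2 lb potassium nitrate

Let a = lb of product A, b = lb of potassium nitrate (per 1000 ft²).
K₂O: 0.05·a + 0.44·b = 2.64
N: 0.175·a + 0.13·b = 1.87
Eliminate a: (row1) − 0.05/0.175·(row2) → 0.402857·b = 2.10571, so b = 5.22695.
Back-substitute: a = (2.64 − 0.44·5.22695) / 0.05 = 6.80284.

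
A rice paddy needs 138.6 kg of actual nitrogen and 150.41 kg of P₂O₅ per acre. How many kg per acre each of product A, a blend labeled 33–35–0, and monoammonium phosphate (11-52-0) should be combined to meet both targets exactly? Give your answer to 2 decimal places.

417.18 kg product A, 8.45 kg monoammonium phosphate

Let a = kg of product A, b = kg of monoammonium phosphate (per acre).
N: 0.33·a + 0.11·b = 138.6
P₂O₅: 0.35·a + 0.52·b = 150.41
From row1: a = (138.6 − 0.11·b) / 0.33.
Into row2: 0.35·(138.6 − 0.11·b)/0.33 + 0.52·b = 150.41 → b = 8.45455, a = 417.182.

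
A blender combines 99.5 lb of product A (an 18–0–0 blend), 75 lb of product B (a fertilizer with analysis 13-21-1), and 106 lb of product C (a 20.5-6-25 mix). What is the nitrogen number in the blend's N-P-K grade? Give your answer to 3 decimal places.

Total mass = 99.5 + 75 + 106 = 280.5 lb.
N mass = 18%×99.5 + 13%×75 + 20.5%×106 = 49.39 lb.
% N = 49.39 / 280.5 = 17.6078%.

17.608% N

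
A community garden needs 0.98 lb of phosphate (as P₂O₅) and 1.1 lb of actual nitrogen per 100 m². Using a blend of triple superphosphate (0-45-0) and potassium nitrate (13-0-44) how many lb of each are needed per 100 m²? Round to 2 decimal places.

2.18 lb triple superphosphate, 8.46 lb potassium nitrate

With a, b = lb per 100 m² of triple superphosphate and potassium nitrate:
P₂O₅: 0.45·a + 0·b = 0.98
N: 0·a + 0.13·b = 1.1
Solving simultaneously: a = 2.17778, b = 8.46154.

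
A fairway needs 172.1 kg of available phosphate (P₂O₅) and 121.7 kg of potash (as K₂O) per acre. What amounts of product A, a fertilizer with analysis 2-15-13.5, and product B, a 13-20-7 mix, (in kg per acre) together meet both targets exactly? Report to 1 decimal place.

745.0 kg product A, 301.7 kg product B

With a, b = kg per acre of product A and product B:
P₂O₅: 0.15·a + 0.2·b = 172.1
K₂O: 0.135·a + 0.07·b = 121.7
From row1: a = (172.1 − 0.2·b) / 0.15.
Into row2: 0.135·(172.1 − 0.2·b)/0.15 + 0.07·b = 121.7 → b = 301.727, a = 745.03.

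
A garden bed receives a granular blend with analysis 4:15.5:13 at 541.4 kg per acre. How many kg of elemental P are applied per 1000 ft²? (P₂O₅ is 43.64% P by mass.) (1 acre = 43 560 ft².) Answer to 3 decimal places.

P₂O₅ per acre = 541.4 × 15.5% = 83.917 kg.
Elemental P = 83.917 × 0.4364 = 36.6214 kg per acre.
Convert to per 1000 ft²: 36.6214 × 0.0229568 = 0.840711 kg.

0.841 kg P per thousand sq ft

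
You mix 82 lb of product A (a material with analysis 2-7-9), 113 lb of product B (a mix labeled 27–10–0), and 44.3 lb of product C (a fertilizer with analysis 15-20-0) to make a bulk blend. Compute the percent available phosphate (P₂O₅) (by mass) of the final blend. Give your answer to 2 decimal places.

10.82% P₂O₅

Total mass = 82 + 113 + 44.3 = 239.3 lb.
P₂O₅ mass = 7%×82 + 10%×113 + 20%×44.3 = 25.9 lb.
% P₂O₅ = 25.9 / 239.3 = 10.8232%.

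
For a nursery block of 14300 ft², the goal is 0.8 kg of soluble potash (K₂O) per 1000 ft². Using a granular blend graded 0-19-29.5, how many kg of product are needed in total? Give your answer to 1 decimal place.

Product per 1000 ft² = 0.8 / 29.5% = 2.71186 kg.
Total product = 2.71186 × 14300 / 1000 = 38.7797 kg.

38.8 kg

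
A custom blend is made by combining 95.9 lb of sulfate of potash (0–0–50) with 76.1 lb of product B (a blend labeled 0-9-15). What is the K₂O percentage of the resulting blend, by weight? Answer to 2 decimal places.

Total mass = 95.9 + 76.1 = 172 lb.
K₂O mass = 50%×95.9 + 15%×76.1 = 59.365 lb.
% K₂O = 59.365 / 172 = 34.5145%.

34.51% K₂O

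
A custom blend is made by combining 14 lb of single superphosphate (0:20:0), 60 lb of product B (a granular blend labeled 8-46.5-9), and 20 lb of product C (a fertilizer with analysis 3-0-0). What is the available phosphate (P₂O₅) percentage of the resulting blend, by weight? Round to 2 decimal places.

Total mass = 14 + 60 + 20 = 94 lb.
P₂O₅ mass = 20%×14 + 46.5%×60 + 0%×20 = 30.7 lb.
% P₂O₅ = 30.7 / 94 = 32.6596%.

32.66% P₂O₅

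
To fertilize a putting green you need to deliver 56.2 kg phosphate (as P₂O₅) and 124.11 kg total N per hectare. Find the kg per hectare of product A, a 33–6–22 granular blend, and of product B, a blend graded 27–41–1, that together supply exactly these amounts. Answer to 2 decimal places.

299.84 kg product A, 93.19 kg product B

With a, b = kg per hectare of product A and product B:
P₂O₅: 0.06·a + 0.41·b = 56.2
N: 0.33·a + 0.27·b = 124.11
Eliminate a: (row1) − 0.06/0.33·(row2) → 0.360909·b = 33.6345, so b = 93.194.
Back-substitute: a = (56.2 − 0.41·93.194) / 0.06 = 299.841.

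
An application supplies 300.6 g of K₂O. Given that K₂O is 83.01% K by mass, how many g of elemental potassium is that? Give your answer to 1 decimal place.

249.5 g K

K = 300.6 × 0.8301 = 249.528 g.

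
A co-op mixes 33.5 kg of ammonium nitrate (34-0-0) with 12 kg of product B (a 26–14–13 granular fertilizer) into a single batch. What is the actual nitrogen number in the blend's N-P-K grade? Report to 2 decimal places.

Total mass = 33.5 + 12 = 45.5 kg.
N mass = 34%×33.5 + 26%×12 = 14.51 kg.
% N = 14.51 / 45.5 = 31.8901%.

31.89% N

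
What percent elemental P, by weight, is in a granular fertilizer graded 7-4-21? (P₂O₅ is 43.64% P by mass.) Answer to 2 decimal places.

%P = 4 × 0.4364 = 1.7456%.

1.75% P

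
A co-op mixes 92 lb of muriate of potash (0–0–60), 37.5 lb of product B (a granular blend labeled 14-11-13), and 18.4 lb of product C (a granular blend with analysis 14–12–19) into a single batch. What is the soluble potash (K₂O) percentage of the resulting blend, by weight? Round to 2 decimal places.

Total mass = 92 + 37.5 + 18.4 = 147.9 lb.
K₂O mass = 60%×92 + 13%×37.5 + 19%×18.4 = 63.571 lb.
% K₂O = 63.571 / 147.9 = 42.9824%.

42.98% K₂O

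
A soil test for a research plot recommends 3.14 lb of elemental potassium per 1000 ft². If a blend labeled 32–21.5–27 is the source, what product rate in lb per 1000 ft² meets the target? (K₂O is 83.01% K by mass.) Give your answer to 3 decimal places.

14.010 lb of product per thousand sq ft

As K₂O: 3.14 / 0.8301 = 3.78268 lb per 1000 ft².
Product per 1000 ft² = 3.78268 / 27% = 14.0099 lb.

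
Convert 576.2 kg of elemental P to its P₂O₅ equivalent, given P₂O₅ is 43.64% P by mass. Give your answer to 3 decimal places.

1320.348 kg P₂O₅

P₂O₅ = 576.2 / 0.4364 = 1320.3483 kg.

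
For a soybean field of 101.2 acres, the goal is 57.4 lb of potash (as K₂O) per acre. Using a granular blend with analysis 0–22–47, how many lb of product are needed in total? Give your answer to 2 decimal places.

Product per acre = 57.4 / 47% = 122.128 lb.
Total product = 122.128 × 101.2 = 12359.319 lb.

12359.32 lb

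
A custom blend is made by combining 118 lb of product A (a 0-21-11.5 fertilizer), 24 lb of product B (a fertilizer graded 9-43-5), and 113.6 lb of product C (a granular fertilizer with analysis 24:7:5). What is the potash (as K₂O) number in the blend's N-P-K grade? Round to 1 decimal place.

8.0% K₂O

Total mass = 118 + 24 + 113.6 = 255.6 lb.
K₂O mass = 11.5%×118 + 5%×24 + 5%×113.6 = 20.45 lb.
% K₂O = 20.45 / 255.6 = 8.00078%.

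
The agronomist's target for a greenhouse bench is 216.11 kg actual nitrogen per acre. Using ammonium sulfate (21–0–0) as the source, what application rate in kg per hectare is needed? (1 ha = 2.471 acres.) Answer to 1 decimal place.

2542.9 kg of product per hectare

Product per acre = 216.11 / 21% = 1029.1 kg.
Convert to per hectare: 1029.1 × 2.471 = 2542.89 kg.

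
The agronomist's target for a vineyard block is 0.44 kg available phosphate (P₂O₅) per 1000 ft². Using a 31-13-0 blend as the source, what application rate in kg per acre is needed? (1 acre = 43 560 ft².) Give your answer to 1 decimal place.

Product per 1000 ft² = 0.44 / 13% = 3.38462 kg.
Convert to per acre: 3.38462 × 43.56 = 147.434 kg.

147.4 kg of product per acre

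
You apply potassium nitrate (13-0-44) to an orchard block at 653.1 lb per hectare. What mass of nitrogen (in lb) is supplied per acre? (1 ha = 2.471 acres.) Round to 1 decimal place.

nitrogen per hectare = 653.1 × 13% = 84.903 lb.
Convert to per acre: 84.903 × 0.404694 = 34.3598 lb.

34.4 lb N per acre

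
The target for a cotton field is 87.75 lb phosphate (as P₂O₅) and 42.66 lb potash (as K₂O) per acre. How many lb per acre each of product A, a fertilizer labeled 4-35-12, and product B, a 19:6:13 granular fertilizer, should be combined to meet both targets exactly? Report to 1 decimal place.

Per-acre balance (a = product A, b = product B):
P₂O₅: 0.35·a + 0.06·b = 87.75
K₂O: 0.12·a + 0.13·b = 42.66
Solving simultaneously: a = 231.016, b = 114.909.

231.0 lb product A, 114.9 lb product B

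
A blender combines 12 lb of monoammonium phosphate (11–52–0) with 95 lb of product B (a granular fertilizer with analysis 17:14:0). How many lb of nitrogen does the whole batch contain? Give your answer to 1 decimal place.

N mass = 11%×12 + 17%×95 = 17.47 lb.

17.5 lb N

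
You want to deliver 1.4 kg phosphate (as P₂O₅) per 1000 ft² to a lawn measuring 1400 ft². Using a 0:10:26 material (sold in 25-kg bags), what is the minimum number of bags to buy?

1 bags

Product per 1000 ft² = 1.4 / 10% = 14 kg.
Total product = 14 × 1400 / 1000 = 19.6 kg.
Bags = ⌈19.6 / 25⌉ = 1.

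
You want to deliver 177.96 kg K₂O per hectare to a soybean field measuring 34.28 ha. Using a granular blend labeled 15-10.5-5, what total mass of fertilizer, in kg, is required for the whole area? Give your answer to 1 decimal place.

Product per hectare = 177.96 / 5% = 3559.2 kg.
Total product = 3559.2 × 34.28 = 122009.38 kg.

122009.4 kg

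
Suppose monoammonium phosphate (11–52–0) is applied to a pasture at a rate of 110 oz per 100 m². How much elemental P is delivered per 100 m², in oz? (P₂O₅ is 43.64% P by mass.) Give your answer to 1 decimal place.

P₂O₅ per 100 m² = 110 × 52% = 57.2 oz.
Elemental P = 57.2 × 0.4364 = 24.9621 oz per 100 m².

25.0 oz P per hundred sq m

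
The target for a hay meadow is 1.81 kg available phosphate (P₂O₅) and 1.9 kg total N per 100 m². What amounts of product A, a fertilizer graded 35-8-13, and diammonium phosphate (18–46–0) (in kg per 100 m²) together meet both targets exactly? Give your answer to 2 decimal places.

3.74 kg product A, 3.28 kg diammonium phosphate

With a, b = kg per 100 m² of product A and diammonium phosphate:
P₂O₅: 0.08·a + 0.46·b = 1.81
N: 0.35·a + 0.18·b = 1.9
Eliminate a: (row1) − 0.08/0.35·(row2) → 0.418857·b = 1.37571, so b = 3.28445.
Back-substitute: a = (1.81 − 0.46·3.28445) / 0.08 = 3.73943.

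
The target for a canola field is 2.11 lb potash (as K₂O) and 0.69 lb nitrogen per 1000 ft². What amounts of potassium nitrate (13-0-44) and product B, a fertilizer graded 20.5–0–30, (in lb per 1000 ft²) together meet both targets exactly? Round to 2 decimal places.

Per-1000 ft² balance (a = potassium nitrate, b = product B):
K₂O: 0.44·a + 0.3·b = 2.11
N: 0.13·a + 0.205·b = 0.69
From row1: a = (2.11 − 0.3·b) / 0.44.
Into row2: 0.13·(2.11 − 0.3·b)/0.44 + 0.205·b = 0.69 → b = 0.572266, a = 4.40527.

4.41 lb potassium nitrate, 0.57 lb product B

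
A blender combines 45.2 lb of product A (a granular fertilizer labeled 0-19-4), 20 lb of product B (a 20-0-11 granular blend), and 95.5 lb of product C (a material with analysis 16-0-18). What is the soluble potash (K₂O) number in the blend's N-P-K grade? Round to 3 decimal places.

Total mass = 45.2 + 20 + 95.5 = 160.7 lb.
K₂O mass = 4%×45.2 + 11%×20 + 18%×95.5 = 21.198 lb.
% K₂O = 21.198 / 160.7 = 13.19104%.

13.191% K₂O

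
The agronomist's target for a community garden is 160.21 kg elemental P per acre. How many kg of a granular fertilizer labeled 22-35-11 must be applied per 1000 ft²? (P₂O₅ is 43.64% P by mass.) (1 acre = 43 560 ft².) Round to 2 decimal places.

As P₂O₅: 160.21 / 0.4364 = 367.117 kg per acre.
Product per acre = 367.117 / 35% = 1048.91 kg.
Convert to per 1000 ft²: 1048.91 × 0.0229568 = 24.0796 kg.

24.08 kg of product per thousand sq ft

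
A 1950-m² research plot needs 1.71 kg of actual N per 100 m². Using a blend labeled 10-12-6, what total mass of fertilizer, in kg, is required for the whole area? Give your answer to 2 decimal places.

333.45 kg

Product per 100 m² = 1.71 / 10% = 17.1 kg.
Total product = 17.1 × 1950 / 100 = 333.45 kg.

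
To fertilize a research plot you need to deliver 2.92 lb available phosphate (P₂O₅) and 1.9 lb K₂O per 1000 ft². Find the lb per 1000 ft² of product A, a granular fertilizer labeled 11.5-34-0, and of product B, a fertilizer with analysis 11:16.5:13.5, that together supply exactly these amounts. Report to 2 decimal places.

Let a = lb of product A, b = lb of product B (per 1000 ft²).
P₂O₅: 0.34·a + 0.165·b = 2.92
K₂O: 0·a + 0.135·b = 1.9
Solving simultaneously: a = 1.75817, b = 14.0741.

1.76 lb product A, 14.07 lb product B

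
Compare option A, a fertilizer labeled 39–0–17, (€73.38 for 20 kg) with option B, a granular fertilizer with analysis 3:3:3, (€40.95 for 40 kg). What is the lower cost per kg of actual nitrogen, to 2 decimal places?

option A: N per bag = 20 × 39% = 7.8 kg; cost = 73.38 / 7.8 = €9.4077/kg N.
option B: N per bag = 40 × 3% = 1.2 kg; cost = 40.95 / 1.2 = €34.1250/kg N.
option A is cheaper.

€9.41 per kg N (option A)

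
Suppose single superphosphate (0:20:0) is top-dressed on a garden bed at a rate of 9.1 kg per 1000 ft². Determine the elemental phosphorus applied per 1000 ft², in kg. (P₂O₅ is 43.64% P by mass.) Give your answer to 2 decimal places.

0.79 kg P per thousand sq ft

P₂O₅ per 1000 ft² = 9.1 × 20% = 1.82 kg.
Elemental P = 1.82 × 0.4364 = 0.794248 kg per 1000 ft².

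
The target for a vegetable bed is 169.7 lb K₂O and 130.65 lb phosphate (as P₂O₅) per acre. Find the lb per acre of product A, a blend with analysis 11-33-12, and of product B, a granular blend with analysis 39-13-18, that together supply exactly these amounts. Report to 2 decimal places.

Per-acre balance (a = product A, b = product B):
K₂O: 0.12·a + 0.18·b = 169.7
P₂O₅: 0.33·a + 0.13·b = 130.65
Solving simultaneously: a = 33.242, b = 920.616.

33.24 lb product A, 920.62 lb product B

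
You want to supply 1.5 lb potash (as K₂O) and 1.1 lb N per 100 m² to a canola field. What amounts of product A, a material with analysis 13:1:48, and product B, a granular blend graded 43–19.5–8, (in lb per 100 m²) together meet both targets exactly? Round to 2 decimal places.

2.84 lb product A, 1.70 lb product B

With a, b = lb per 100 m² of product A and product B:
K₂O: 0.48·a + 0.08·b = 1.5
N: 0.13·a + 0.43·b = 1.1
Solving simultaneously: a = 2.84184, b = 1.69898.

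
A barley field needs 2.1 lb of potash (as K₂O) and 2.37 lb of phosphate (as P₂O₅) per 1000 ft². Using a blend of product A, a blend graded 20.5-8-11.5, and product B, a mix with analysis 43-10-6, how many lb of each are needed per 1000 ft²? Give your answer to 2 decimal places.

10.12 lb product A, 15.60 lb product B

Per-1000 ft² balance (a = product A, b = product B):
K₂O: 0.115·a + 0.06·b = 2.1
P₂O₅: 0.08·a + 0.1·b = 2.37
Eliminate a: (row1) − 0.115/0.08·(row2) → -0.08375·b = -1.30688, so b = 15.6045.
Back-substitute: a = (2.1 − 0.06·15.6045) / 0.115 = 10.1194.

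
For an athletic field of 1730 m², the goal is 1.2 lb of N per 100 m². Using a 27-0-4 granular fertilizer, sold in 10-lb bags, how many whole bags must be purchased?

8 bags

Product per 100 m² = 1.2 / 27% = 4.44444 lb.
Total product = 4.44444 × 1730 / 100 = 76.8889 lb.
Bags = ⌈76.8889 / 10⌉ = 8.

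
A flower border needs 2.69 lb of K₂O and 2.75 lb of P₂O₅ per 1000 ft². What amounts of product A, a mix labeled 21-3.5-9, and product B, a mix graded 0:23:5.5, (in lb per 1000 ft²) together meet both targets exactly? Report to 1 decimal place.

With a, b = lb per 1000 ft² of product A and product B:
K₂O: 0.09·a + 0.055·b = 2.69
P₂O₅: 0.035·a + 0.23·b = 2.75
Solving simultaneously: a = 24.8975, b = 8.16778.

24.9 lb product A, 8.2 lb product B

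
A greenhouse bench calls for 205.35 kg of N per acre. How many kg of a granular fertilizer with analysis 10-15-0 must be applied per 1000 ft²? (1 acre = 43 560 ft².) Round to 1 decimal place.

47.1 kg of product per thousand sq ft

Product per acre = 205.35 / 10% = 2053.5 kg.
Convert to per 1000 ft²: 2053.5 × 0.0229568 = 47.1419 kg.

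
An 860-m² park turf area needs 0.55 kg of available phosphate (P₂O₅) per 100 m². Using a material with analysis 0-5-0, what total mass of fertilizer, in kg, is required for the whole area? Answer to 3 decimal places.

94.600 kg

Product per 100 m² = 0.55 / 5% = 11 kg.
Total product = 11 × 860 / 100 = 94.6 kg.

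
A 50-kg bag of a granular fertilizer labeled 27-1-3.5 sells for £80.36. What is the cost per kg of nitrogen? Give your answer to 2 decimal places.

£5.95 per kg N

N in bag = 50 × 27% = 13.5 kg.
Cost per kg N = £80.36 / 13.5 = £5.9526.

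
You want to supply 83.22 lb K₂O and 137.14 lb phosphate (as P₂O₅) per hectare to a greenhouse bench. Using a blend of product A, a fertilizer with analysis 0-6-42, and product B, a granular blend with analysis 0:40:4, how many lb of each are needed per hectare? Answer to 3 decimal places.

Let a = lb of product A, b = lb of product B (per hectare).
K₂O: 0.42·a + 0.04·b = 83.22
P₂O₅: 0.06·a + 0.4·b = 137.14
From row1: a = (83.22 − 0.04·b) / 0.42.
Into row2: 0.06·(83.22 − 0.04·b)/0.42 + 0.4·b = 137.14 → b = 317.6667, a = 167.8889.

167.889 lb product A, 317.667 lb product B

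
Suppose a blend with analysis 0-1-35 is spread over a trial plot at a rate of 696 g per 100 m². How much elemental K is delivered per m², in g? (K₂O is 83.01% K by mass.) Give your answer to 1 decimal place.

K₂O per 100 m² = 696 × 35% = 243.6 g.
Elemental K = 243.6 × 0.8301 = 202.212 g per 100 m².
Convert to per m²: 202.212 × 0.01 = 2.02212 g.

2.0 g K per sq m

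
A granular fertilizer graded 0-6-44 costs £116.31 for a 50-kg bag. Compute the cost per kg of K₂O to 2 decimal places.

£5.29 per kg K₂O

K₂O in bag = 50 × 44% = 22 kg.
Cost per kg K₂O = £116.31 / 22 = £5.2868.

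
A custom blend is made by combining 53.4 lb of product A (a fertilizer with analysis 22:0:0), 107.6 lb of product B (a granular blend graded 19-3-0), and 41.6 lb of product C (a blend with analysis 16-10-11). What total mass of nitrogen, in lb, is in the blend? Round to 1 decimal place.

38.8 lb N

N mass = 22%×53.4 + 19%×107.6 + 16%×41.6 = 38.848 lb.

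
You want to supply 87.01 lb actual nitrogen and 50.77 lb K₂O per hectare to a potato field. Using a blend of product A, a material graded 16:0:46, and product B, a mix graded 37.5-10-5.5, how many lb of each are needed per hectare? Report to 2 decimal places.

87.07 lb product A, 194.88 lb product B

Per-hectare balance (a = product A, b = product B):
N: 0.16·a + 0.375·b = 87.01
K₂O: 0.46·a + 0.055·b = 50.77
Solving simultaneously: a = 87.069, b = 194.877.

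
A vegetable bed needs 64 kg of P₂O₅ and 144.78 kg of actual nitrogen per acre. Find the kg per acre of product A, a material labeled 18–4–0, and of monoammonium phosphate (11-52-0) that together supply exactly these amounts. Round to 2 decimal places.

765.09 kg product A, 64.22 kg monoammonium phosphate

Let a = kg of product A, b = kg of monoammonium phosphate (per acre).
P₂O₅: 0.04·a + 0.52·b = 64
N: 0.18·a + 0.11·b = 144.78
Solving simultaneously: a = 765.085, b = 64.2242.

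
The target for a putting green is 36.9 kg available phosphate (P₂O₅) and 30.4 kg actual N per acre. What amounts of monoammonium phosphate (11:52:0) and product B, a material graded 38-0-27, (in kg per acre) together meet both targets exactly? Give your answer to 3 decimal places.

Per-acre balance (a = monoammonium phosphate, b = product B):
P₂O₅: 0.52·a + 0·b = 36.9
N: 0.11·a + 0.38·b = 30.4
Eliminate a: (row1) − 0.52/0.11·(row2) → -1.79636·b = -106.809, so b = 59.4585.
Back-substitute: a = (36.9 − 0·59.4585) / 0.52 = 70.9615.

70.962 kg monoammonium phosphate, 59.459 kg product B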